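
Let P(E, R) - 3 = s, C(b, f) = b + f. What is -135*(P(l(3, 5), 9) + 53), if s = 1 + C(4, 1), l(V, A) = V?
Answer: -8370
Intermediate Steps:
s = 6 (s = 1 + (4 + 1) = 1 + 5 = 6)
P(E, R) = 9 (P(E, R) = 3 + 6 = 9)
-135*(P(l(3, 5), 9) + 53) = -135*(9 + 53) = -135*62 = -8370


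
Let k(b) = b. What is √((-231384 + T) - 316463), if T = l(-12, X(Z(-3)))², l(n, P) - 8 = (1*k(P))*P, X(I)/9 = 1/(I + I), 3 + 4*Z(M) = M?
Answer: I*√547558 ≈ 739.97*I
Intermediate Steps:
Z(M) = -¾ + M/4
X(I) = 9/(2*I) (X(I) = 9/(I + I) = 9/((2*I)) = 9*(1/(2*I)) = 9/(2*I))
l(n, P) = 8 + P² (l(n, P) = 8 + (1*P)*P = 8 + P*P = 8 + P²)
T = 289 (T = (8 + (9/(2*(-¾ + (¼)*(-3))))²)² = (8 + (9/(2*(-¾ - ¾)))²)² = (8 + (9/(2*(-3/2)))²)² = (8 + ((9/2)*(-⅔))²)² = (8 + (-3)²)² = (8 + 9)² = 17² = 289)
√((-231384 + T) - 316463) = √((-231384 + 289) - 316463) = √(-231095 - 316463) = √(-547558) = I*√547558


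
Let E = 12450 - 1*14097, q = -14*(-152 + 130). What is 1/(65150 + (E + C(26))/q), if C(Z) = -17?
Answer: 77/5016134 ≈ 1.5350e-5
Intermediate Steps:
q = 308 (q = -14*(-22) = 308)
E = -1647 (E = 12450 - 14097 = -1647)
1/(65150 + (E + C(26))/q) = 1/(65150 + (-1647 - 17)/308) = 1/(65150 - 1664*1/308) = 1/(65150 - 416/77) = 1/(5016134/77) = 77/5016134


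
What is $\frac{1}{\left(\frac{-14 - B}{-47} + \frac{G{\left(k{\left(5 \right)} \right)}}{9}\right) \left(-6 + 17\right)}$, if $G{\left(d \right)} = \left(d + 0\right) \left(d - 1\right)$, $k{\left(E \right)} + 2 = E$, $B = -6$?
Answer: $\frac{141}{1298} \approx 0.10863$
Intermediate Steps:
$k{\left(E \right)} = -2 + E$
$G{\left(d \right)} = d \left(-1 + d\right)$
$\frac{1}{\left(\frac{-14 - B}{-47} + \frac{G{\left(k{\left(5 \right)} \right)}}{9}\right) \left(-6 + 17\right)} = \frac{1}{\left(\frac{-14 - -6}{-47} + \frac{\left(-2 + 5\right) \left(-1 + \left(-2 + 5\right)\right)}{9}\right) \left(-6 + 17\right)} = \frac{1}{\left(\left(-14 + 6\right) \left(- \frac{1}{47}\right) + 3 \left(-1 + 3\right) \frac{1}{9}\right) 11} = \frac{1}{\left(\left(-8\right) \left(- \frac{1}{47}\right) + 3 \cdot 2 \cdot \frac{1}{9}\right) 11} = \frac{1}{\left(\frac{8}{47} + 6 \cdot \frac{1}{9}\right) 11} = \frac{1}{\left(\frac{8}{47} + \frac{2}{3}\right) 11} = \frac{1}{\frac{118}{141} \cdot 11} = \frac{1}{\frac{1298}{141}} = \frac{141}{1298}$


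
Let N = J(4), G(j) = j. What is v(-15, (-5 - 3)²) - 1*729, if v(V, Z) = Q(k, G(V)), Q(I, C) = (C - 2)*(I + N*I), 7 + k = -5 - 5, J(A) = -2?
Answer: -1018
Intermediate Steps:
k = -17 (k = -7 + (-5 - 5) = -7 - 10 = -17)
N = -2
Q(I, C) = -I*(-2 + C) (Q(I, C) = (C - 2)*(I - 2*I) = (-2 + C)*(-I) = -I*(-2 + C))
v(V, Z) = -34 + 17*V (v(V, Z) = -17*(2 - V) = -34 + 17*V)
v(-15, (-5 - 3)²) - 1*729 = (-34 + 17*(-15)) - 1*729 = (-34 - 255) - 729 = -289 - 729 = -1018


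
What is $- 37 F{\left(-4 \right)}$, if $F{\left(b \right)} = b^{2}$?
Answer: $-592$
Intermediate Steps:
$- 37 F{\left(-4 \right)} = - 37 \left(-4\right)^{2} = \left(-37\right) 16 = -592$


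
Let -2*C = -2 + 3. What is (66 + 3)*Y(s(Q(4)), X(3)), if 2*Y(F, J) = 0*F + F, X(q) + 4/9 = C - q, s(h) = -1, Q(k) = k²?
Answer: -69/2 ≈ -34.500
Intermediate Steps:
C = -½ (C = -(-2 + 3)/2 = -½*1 = -½ ≈ -0.50000)
X(q) = -17/18 - q (X(q) = -4/9 + (-½ - q) = -17/18 - q)
Y(F, J) = F/2 (Y(F, J) = (0*F + F)/2 = (0 + F)/2 = F/2)
(66 + 3)*Y(s(Q(4)), X(3)) = (66 + 3)*((½)*(-1)) = 69*(-½) = -69/2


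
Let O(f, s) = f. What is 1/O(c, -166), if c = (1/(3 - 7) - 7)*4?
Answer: -1/29 ≈ -0.034483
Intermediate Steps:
c = -29 (c = (1/(-4) - 7)*4 = (-¼ - 7)*4 = -29/4*4 = -29)
1/O(c, -166) = 1/(-29) = -1/29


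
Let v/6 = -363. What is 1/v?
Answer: -1/2178 ≈ -0.00045914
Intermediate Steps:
v = -2178 (v = 6*(-363) = -2178)
1/v = 1/(-2178) = -1/2178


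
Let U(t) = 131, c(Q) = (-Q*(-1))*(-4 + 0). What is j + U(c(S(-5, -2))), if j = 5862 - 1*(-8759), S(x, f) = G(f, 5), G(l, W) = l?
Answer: 14752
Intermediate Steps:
S(x, f) = f
j = 14621 (j = 5862 + 8759 = 14621)
c(Q) = -4*Q (c(Q) = Q*(-4) = -4*Q)
j + U(c(S(-5, -2))) = 14621 + 131 = 14752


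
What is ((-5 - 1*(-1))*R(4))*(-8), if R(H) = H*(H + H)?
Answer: 1024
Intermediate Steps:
R(H) = 2*H² (R(H) = H*(2*H) = 2*H²)
((-5 - 1*(-1))*R(4))*(-8) = ((-5 - 1*(-1))*(2*4²))*(-8) = ((-5 + 1)*(2*16))*(-8) = -4*32*(-8) = -128*(-8) = 1024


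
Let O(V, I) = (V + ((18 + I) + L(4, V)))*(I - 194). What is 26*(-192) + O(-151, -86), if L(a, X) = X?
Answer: 98608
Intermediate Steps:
O(V, I) = (-194 + I)*(18 + I + 2*V) (O(V, I) = (V + ((18 + I) + V))*(I - 194) = (V + (18 + I + V))*(-194 + I) = (18 + I + 2*V)*(-194 + I) = (-194 + I)*(18 + I + 2*V))
26*(-192) + O(-151, -86) = 26*(-192) + (-3492 + (-86)**2 - 388*(-151) - 176*(-86) + 2*(-86)*(-151)) = -4992 + (-3492 + 7396 + 58588 + 15136 + 25972) = -4992 + 103600 = 98608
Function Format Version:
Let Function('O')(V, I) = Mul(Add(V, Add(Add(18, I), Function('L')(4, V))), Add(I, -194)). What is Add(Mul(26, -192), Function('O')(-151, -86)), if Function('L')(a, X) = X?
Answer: 98608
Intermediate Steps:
Function('O')(V, I) = Mul(Add(-194, I), Add(18, I, Mul(2, V))) (Function('O')(V, I) = Mul(Add(V, Add(Add(18, I), V)), Add(I, -194)) = Mul(Add(V, Add(18, I, V)), Add(-194, I)) = Mul(Add(18, I, Mul(2, V)), Add(-194, I)) = Mul(Add(-194, I), Add(18, I, Mul(2, V))))
Add(Mul(26, -192), Function('O')(-151, -86)) = Add(Mul(26, -192), Add(-3492, Pow(-86, 2), Mul(-388, -151), Mul(-176, -86), Mul(2, -86, -151))) = Add(-4992, Add(-3492, 7396, 58588, 15136, 25972)) = Add(-4992, 103600) = 98608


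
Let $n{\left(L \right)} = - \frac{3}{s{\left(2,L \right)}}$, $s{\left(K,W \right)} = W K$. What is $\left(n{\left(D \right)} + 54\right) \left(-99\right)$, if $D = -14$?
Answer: $- \frac{149985}{28} \approx -5356.6$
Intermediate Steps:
$s{\left(K,W \right)} = K W$
$n{\left(L \right)} = - \frac{3}{2 L}$
$\left(n{\left(D \right)} + 54\right) \left(-99\right) = \left(- \frac{3}{2 \left(-14\right)} + 54\right) \left(-99\right) = \left(\left(- \frac{3}{2}\right) \left(- \frac{1}{14}\right) + 54\right) \left(-99\right) = \left(\frac{3}{28} + 54\right) \left(-99\right) = \frac{1515}{28} \left(-99\right) = - \frac{149985}{28}$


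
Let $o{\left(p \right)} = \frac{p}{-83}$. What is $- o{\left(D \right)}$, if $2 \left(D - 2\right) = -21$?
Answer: $- \frac{17}{166} \approx -0.10241$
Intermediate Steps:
$D = - \frac{17}{2}$ ($D = 2 + \frac{1}{2} \left(-21\right) = 2 - \frac{21}{2} = - \frac{17}{2} \approx -8.5$)
$o{\left(p \right)} = - \frac{p}{83}$ ($o{\left(p \right)} = p \left(- \frac{1}{83}\right) = - \frac{p}{83}$)
$- o{\left(D \right)} = - \frac{\left(-1\right) \left(-17\right)}{83 \cdot 2} = \left(-1\right) \frac{17}{166} = - \frac{17}{166}$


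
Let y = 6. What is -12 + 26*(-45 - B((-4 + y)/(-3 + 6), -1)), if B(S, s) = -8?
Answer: -974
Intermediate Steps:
-12 + 26*(-45 - B((-4 + y)/(-3 + 6), -1)) = -12 + 26*(-45 - 1*(-8)) = -12 + 26*(-45 + 8) = -12 + 26*(-37) = -12 - 962 = -974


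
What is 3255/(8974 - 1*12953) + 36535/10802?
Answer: 110212255/42981158 ≈ 2.5642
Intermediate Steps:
3255/(8974 - 1*12953) + 36535/10802 = 3255/(8974 - 12953) + 36535*(1/10802) = 3255/(-3979) + 36535/10802 = 3255*(-1/3979) + 36535/10802 = -3255/3979 + 36535/10802 = 110212255/42981158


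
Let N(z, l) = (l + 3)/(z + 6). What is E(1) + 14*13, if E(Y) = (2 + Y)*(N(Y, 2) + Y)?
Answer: 1310/7 ≈ 187.14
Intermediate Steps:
N(z, l) = (3 + l)/(6 + z)
E(Y) = (2 + Y)*(Y + 5/(6 + Y)) (E(Y) = (2 + Y)*((3 + 2)/(6 + Y) + Y) = (2 + Y)*(5/(6 + Y) + Y) = (2 + Y)*(Y + 5/(6 + Y)))
E(1) + 14*13 = (10 + 5*1 + 1*(2 + 1)*(6 + 1))/(6 + 1) + 14*13 = (10 + 5 + 1*3*7)/7 + 182 = (10 + 5 + 21)/7 + 182 = (1/7)*36 + 182 = 36/7 + 182 = 1310/7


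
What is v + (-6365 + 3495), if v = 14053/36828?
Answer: -105682307/36828 ≈ -2869.6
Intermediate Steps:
v = 14053/36828 (v = 14053*(1/36828) = 14053/36828 ≈ 0.38158)
v + (-6365 + 3495) = 14053/36828 + (-6365 + 3495) = 14053/36828 - 2870 = -105682307/36828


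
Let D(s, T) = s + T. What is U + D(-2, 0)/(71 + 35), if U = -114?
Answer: -6043/53 ≈ -114.02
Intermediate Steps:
D(s, T) = T + s
U + D(-2, 0)/(71 + 35) = -114 + (0 - 2)/(71 + 35) = -114 - 2/106 = -114 + (1/106)*(-2) = -114 - 1/53 = -6043/53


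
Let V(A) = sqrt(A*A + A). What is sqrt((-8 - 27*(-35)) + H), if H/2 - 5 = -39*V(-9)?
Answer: sqrt(947 - 468*sqrt(2)) ≈ 16.886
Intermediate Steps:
V(A) = sqrt(A + A**2) (V(A) = sqrt(A**2 + A) = sqrt(A + A**2))
H = 10 - 468*sqrt(2) (H = 10 + 2*(-39*6*sqrt(2)) = 10 + 2*(-234*sqrt(2)) = 10 - 468*sqrt(2) ≈ -651.85)
sqrt((-8 - 27*(-35)) + H) = sqrt((-8 - 27*(-35)) + (10 - 468*sqrt(2))) = sqrt((-8 + 945) + (10 - 468*sqrt(2))) = sqrt(937 + (10 - 468*sqrt(2))) = sqrt(947 - 468*sqrt(2))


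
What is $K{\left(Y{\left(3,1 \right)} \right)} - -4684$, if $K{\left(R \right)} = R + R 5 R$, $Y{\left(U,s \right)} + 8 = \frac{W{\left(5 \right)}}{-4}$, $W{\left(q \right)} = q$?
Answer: $\frac{81641}{16} \approx 5102.6$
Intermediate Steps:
$Y{\left(U,s \right)} = - \frac{37}{4}$ ($Y{\left(U,s \right)} = -8 + \frac{5}{-4} = -8 + 5 \left(- \frac{1}{4}\right) = -8 - \frac{5}{4} = - \frac{37}{4}$)
$K{\left(R \right)} = R + 5 R^{2}$ ($K{\left(R \right)} = R + 5 R R = R + 5 R^{2}$)
$K{\left(Y{\left(3,1 \right)} \right)} - -4684 = - \frac{37 \left(1 + 5 \left(- \frac{37}{4}\right)\right)}{4} - -4684 = - \frac{37 \left(1 - \frac{185}{4}\right)}{4} + 4684 = \left(- \frac{37}{4}\right) \left(- \frac{181}{4}\right) + 4684 = \frac{6697}{16} + 4684 = \frac{81641}{16}$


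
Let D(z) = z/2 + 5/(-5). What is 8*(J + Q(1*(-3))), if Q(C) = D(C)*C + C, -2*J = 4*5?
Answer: -44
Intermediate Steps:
J = -10 (J = -2*5 = -½*20 = -10)
D(z) = -1 + z/2 (D(z) = z*(½) + 5*(-⅕) = z/2 - 1 = -1 + z/2)
Q(C) = C + C*(-1 + C/2) (Q(C) = (-1 + C/2)*C + C = C*(-1 + C/2) + C = C + C*(-1 + C/2))
8*(J + Q(1*(-3))) = 8*(-10 + (1*(-3))²/2) = 8*(-10 + (½)*(-3)²) = 8*(-10 + (½)*9) = 8*(-10 + 9/2) = 8*(-11/2) = -44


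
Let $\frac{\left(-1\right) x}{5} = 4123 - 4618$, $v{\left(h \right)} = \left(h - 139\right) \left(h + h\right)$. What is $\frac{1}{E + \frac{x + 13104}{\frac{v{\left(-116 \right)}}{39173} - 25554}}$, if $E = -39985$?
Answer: $- \frac{333655894}{13341434346979} \approx -2.5009 \cdot 10^{-5}$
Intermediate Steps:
$v{\left(h \right)} = 2 h \left(-139 + h\right)$ ($v{\left(h \right)} = \left(-139 + h\right) 2 h = 2 h \left(-139 + h\right)$)
$x = 2475$ ($x = - 5 \left(4123 - 4618\right) = \left(-5\right) \left(-495\right) = 2475$)
$\frac{1}{E + \frac{x + 13104}{\frac{v{\left(-116 \right)}}{39173} - 25554}} = \frac{1}{-39985 + \frac{2475 + 13104}{\frac{2 \left(-116\right) \left(-139 - 116\right)}{39173} - 25554}} = \frac{1}{-39985 + \frac{15579}{2 \left(-116\right) \left(-255\right) \frac{1}{39173} - 25554}} = \frac{1}{-39985 + \frac{15579}{59160 \cdot \frac{1}{39173} - 25554}} = \frac{1}{-39985 + \frac{15579}{\frac{59160}{39173} - 25554}} = \frac{1}{-39985 + \frac{15579}{- \frac{1000967682}{39173}}} = \frac{1}{-39985 + 15579 \left(- \frac{39173}{1000967682}\right)} = \frac{1}{-39985 - \frac{203425389}{333655894}} = \frac{1}{- \frac{13341434346979}{333655894}} = - \frac{333655894}{13341434346979}$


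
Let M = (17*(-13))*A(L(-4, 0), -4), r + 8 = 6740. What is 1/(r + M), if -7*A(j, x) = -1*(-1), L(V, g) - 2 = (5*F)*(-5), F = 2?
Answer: 7/47345 ≈ 0.00014785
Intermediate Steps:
L(V, g) = -48 (L(V, g) = 2 + (5*2)*(-5) = 2 + 10*(-5) = 2 - 50 = -48)
r = 6732 (r = -8 + 6740 = 6732)
A(j, x) = -⅐ (A(j, x) = -(-1)*(-1)/7 = -⅐*1 = -⅐)
M = 221/7 (M = (17*(-13))*(-⅐) = -221*(-⅐) = 221/7 ≈ 31.571)
1/(r + M) = 1/(6732 + 221/7) = 1/(47345/7) = 7/47345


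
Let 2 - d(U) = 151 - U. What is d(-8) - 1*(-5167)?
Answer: 5010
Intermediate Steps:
d(U) = -149 + U (d(U) = 2 - (151 - U) = 2 + (-151 + U) = -149 + U)
d(-8) - 1*(-5167) = (-149 - 8) - 1*(-5167) = -157 + 5167 = 5010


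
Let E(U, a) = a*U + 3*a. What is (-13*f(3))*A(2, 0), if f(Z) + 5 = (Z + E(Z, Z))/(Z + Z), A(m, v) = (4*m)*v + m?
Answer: 39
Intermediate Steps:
E(U, a) = 3*a + U*a (E(U, a) = U*a + 3*a = 3*a + U*a)
A(m, v) = m + 4*m*v (A(m, v) = 4*m*v + m = m + 4*m*v)
f(Z) = -5 + (Z + Z*(3 + Z))/(2*Z) (f(Z) = -5 + (Z + Z*(3 + Z))/(Z + Z) = -5 + (Z + Z*(3 + Z))/((2*Z)) = -5 + (Z + Z*(3 + Z))*(1/(2*Z)) = -5 + (Z + Z*(3 + Z))/(2*Z))
(-13*f(3))*A(2, 0) = (-13*(-3 + (½)*3))*(2*(1 + 4*0)) = (-13*(-3 + 3/2))*(2*(1 + 0)) = (-13*(-3/2))*(2*1) = (39/2)*2 = 39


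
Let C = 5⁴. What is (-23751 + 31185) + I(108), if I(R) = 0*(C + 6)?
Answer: 7434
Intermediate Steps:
C = 625
I(R) = 0 (I(R) = 0*(625 + 6) = 0*631 = 0)
(-23751 + 31185) + I(108) = (-23751 + 31185) + 0 = 7434 + 0 = 7434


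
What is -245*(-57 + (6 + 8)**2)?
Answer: -34055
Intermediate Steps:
-245*(-57 + (6 + 8)**2) = -245*(-57 + 14**2) = -245*(-57 + 196) = -245*139 = -34055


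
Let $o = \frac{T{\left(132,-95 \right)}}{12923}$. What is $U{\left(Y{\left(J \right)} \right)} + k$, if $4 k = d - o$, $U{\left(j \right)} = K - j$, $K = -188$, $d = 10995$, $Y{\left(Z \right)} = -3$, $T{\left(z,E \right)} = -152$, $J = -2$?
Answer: $\frac{132525517}{51692} \approx 2563.8$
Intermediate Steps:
$o = - \frac{152}{12923} \approx -0.011762$
$U{\left(j \right)} = -188 - j$
$k = \frac{142088537}{51692}$ ($k = \frac{10995 - - \frac{152}{12923}}{4} = \frac{10995 + \frac{152}{12923}}{4} = \frac{1}{4} \cdot \frac{142088537}{12923} = \frac{142088537}{51692} \approx 2748.8$)
$U{\left(Y{\left(J \right)} \right)} + k = \left(-188 - -3\right) + \frac{142088537}{51692} = \left(-188 + 3\right) + \frac{142088537}{51692} = -185 + \frac{142088537}{51692} = \frac{132525517}{51692}$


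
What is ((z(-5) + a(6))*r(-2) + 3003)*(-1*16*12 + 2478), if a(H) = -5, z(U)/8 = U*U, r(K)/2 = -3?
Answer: 4190238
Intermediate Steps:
r(K) = -6 (r(K) = 2*(-3) = -6)
z(U) = 8*U**2 (z(U) = 8*(U*U) = 8*U**2)
((z(-5) + a(6))*r(-2) + 3003)*(-1*16*12 + 2478) = ((8*(-5)**2 - 5)*(-6) + 3003)*(-1*16*12 + 2478) = ((8*25 - 5)*(-6) + 3003)*(-16*12 + 2478) = ((200 - 5)*(-6) + 3003)*(-192 + 2478) = (195*(-6) + 3003)*2286 = (-1170 + 3003)*2286 = 1833*2286 = 4190238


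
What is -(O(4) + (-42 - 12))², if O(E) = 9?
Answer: -2025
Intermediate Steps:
-(O(4) + (-42 - 12))² = -(9 + (-42 - 12))² = -(9 - 54)² = -1*(-45)² = -1*2025 = -2025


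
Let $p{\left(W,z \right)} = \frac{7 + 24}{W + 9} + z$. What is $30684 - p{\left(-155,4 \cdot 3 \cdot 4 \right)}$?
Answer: $\frac{4472887}{146} \approx 30636.0$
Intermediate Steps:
$p{\left(W,z \right)} = z + \frac{31}{9 + W}$ ($p{\left(W,z \right)} = \frac{31}{9 + W} + z = z + \frac{31}{9 + W}$)
$30684 - p{\left(-155,4 \cdot 3 \cdot 4 \right)} = 30684 - \frac{31 + 9 \cdot 4 \cdot 3 \cdot 4 - 155 \cdot 4 \cdot 3 \cdot 4}{9 - 155} = 30684 - \frac{31 + 9 \cdot 12 \cdot 4 - 155 \cdot 12 \cdot 4}{-146} = 30684 - - \frac{31 + 9 \cdot 48 - 7440}{146} = 30684 - - \frac{31 + 432 - 7440}{146} = 30684 - \left(- \frac{1}{146}\right) \left(-6977\right) = 30684 - \frac{6977}{146} = \frac{4472887}{146}$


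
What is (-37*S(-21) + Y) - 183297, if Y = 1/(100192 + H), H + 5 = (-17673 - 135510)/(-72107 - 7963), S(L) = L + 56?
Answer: -493606777635182/2674042091 ≈ -1.8459e+5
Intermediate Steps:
S(L) = 56 + L
H = -82389/26690 (H = -5 + (-17673 - 135510)/(-72107 - 7963) = -5 - 153183/(-80070) = -5 - 153183*(-1/80070) = -5 + 51061/26690 = -82389/26690 ≈ -3.0869)
Y = 26690/2674042091 (Y = 1/(100192 - 82389/26690) = 1/(2674042091/26690) = 26690/2674042091 ≈ 9.9811e-6)
(-37*S(-21) + Y) - 183297 = (-37*(56 - 21) + 26690/2674042091) - 183297 = (-37*35 + 26690/2674042091) - 183297 = (-1295 + 26690/2674042091) - 183297 = -3462884481155/2674042091 - 183297 = -493606777635182/2674042091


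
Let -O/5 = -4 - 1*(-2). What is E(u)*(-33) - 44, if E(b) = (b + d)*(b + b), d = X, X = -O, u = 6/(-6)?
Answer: -770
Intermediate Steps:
O = 10 (O = -5*(-4 - 1*(-2)) = -5*(-4 + 2) = -5*(-2) = 10)
u = -1 (u = 6*(-1/6) = -1)
X = -10 (X = -1*10 = -10)
d = -10
E(b) = 2*b*(-10 + b) (E(b) = (b - 10)*(b + b) = (-10 + b)*(2*b) = 2*b*(-10 + b))
E(u)*(-33) - 44 = (2*(-1)*(-10 - 1))*(-33) - 44 = (2*(-1)*(-11))*(-33) - 44 = 22*(-33) - 44 = -726 - 44 = -770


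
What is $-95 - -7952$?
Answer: $7857$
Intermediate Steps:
$-95 - -7952 = -95 + 7952 = 7857$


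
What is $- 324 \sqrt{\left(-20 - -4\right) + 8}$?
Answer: $- 648 i \sqrt{2} \approx - 916.41 i$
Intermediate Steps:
$- 324 \sqrt{\left(-20 - -4\right) + 8} = - 324 \sqrt{\left(-20 + 4\right) + 8} = - 324 \sqrt{-16 + 8} = - 324 \sqrt{-8} = - 324 \cdot 2 i \sqrt{2} = - 648 i \sqrt{2}$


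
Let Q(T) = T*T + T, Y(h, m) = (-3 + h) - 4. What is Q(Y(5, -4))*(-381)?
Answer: -762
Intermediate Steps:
Y(h, m) = -7 + h
Q(T) = T + T² (Q(T) = T² + T = T + T²)
Q(Y(5, -4))*(-381) = ((-7 + 5)*(1 + (-7 + 5)))*(-381) = -2*(1 - 2)*(-381) = -2*(-1)*(-381) = 2*(-381) = -762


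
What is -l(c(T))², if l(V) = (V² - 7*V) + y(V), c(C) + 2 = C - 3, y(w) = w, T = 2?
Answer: -729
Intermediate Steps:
c(C) = -5 + C (c(C) = -2 + (C - 3) = -2 + (-3 + C) = -5 + C)
l(V) = V² - 6*V (l(V) = (V² - 7*V) + V = V² - 6*V)
-l(c(T))² = -((-5 + 2)*(-6 + (-5 + 2)))² = -(-3*(-6 - 3))² = -(-3*(-9))² = -1*27² = -1*729 = -729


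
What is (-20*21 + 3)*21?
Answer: -8757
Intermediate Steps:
(-20*21 + 3)*21 = (-420 + 3)*21 = -417*21 = -8757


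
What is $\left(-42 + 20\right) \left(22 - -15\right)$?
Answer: $-814$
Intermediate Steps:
$\left(-42 + 20\right) \left(22 - -15\right) = - 22 \left(22 + 15\right) = \left(-22\right) 37 = -814$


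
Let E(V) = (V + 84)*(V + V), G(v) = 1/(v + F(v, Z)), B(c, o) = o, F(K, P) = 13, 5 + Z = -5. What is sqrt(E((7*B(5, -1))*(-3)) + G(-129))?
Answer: sqrt(14835211)/58 ≈ 66.408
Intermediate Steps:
Z = -10 (Z = -5 - 5 = -10)
G(v) = 1/(13 + v) (G(v) = 1/(v + 13) = 1/(13 + v))
E(V) = 2*V*(84 + V) (E(V) = (84 + V)*(2*V) = 2*V*(84 + V))
sqrt(E((7*B(5, -1))*(-3)) + G(-129)) = sqrt(2*((7*(-1))*(-3))*(84 + (7*(-1))*(-3)) + 1/(13 - 129)) = sqrt(2*(-7*(-3))*(84 - 7*(-3)) + 1/(-116)) = sqrt(2*21*(84 + 21) - 1/116) = sqrt(2*21*105 - 1/116) = sqrt(4410 - 1/116) = sqrt(511559/116) = sqrt(14835211)/58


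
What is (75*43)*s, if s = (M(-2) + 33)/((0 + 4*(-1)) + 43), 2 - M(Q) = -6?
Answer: 44075/13 ≈ 3390.4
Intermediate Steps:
M(Q) = 8 (M(Q) = 2 - 1*(-6) = 2 + 6 = 8)
s = 41/39 (s = (8 + 33)/((0 + 4*(-1)) + 43) = 41/((0 - 4) + 43) = 41/(-4 + 43) = 41/39 ≈ 1.0513)
(75*43)*s = (75*43)*(41/39) = 3225*(41/39) = 44075/13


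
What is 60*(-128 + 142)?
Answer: 840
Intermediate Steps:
60*(-128 + 142) = 60*14 = 840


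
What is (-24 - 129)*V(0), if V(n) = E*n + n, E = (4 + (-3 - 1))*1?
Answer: 0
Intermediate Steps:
E = 0 (E = (4 - 4)*1 = 0*1 = 0)
V(n) = n (V(n) = 0*n + n = 0 + n = n)
(-24 - 129)*V(0) = (-24 - 129)*0 = -153*0 = 0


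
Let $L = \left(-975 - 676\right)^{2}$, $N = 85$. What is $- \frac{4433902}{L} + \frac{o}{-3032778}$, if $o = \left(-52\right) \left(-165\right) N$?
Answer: $- \frac{2572494518176}{1377791550863} \approx -1.8671$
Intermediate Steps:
$L = 2725801$ ($L = \left(-1651\right)^{2} = 2725801$)
$o = 729300$ ($o = \left(-52\right) \left(-165\right) 85 = 8580 \cdot 85 = 729300$)
$- \frac{4433902}{L} + \frac{o}{-3032778} = - \frac{4433902}{2725801} + \frac{729300}{-3032778} = \left(-4433902\right) \frac{1}{2725801} + 729300 \left(- \frac{1}{3032778}\right) = - \frac{4433902}{2725801} - \frac{121550}{505463} = - \frac{2572494518176}{1377791550863}$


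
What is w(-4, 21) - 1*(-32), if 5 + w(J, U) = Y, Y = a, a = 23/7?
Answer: 212/7 ≈ 30.286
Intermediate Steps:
a = 23/7 (a = 23*(1/7) = 23/7 ≈ 3.2857)
Y = 23/7 ≈ 3.2857
w(J, U) = -12/7 (w(J, U) = -5 + 23/7 = -12/7)
w(-4, 21) - 1*(-32) = -12/7 - 1*(-32) = -12/7 + 32 = 212/7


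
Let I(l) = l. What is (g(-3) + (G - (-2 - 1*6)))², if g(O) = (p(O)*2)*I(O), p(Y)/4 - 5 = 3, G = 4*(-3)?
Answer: 38416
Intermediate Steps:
G = -12
p(Y) = 32 (p(Y) = 20 + 4*3 = 20 + 12 = 32)
g(O) = 64*O (g(O) = (32*2)*O = 64*O)
(g(-3) + (G - (-2 - 1*6)))² = (64*(-3) + (-12 - (-2 - 1*6)))² = (-192 + (-12 - (-2 - 6)))² = (-192 + (-12 - 1*(-8)))² = (-192 + (-12 + 8))² = (-192 - 4)² = (-196)² = 38416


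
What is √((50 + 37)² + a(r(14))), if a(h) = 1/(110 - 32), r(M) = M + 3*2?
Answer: √46049874/78 ≈ 87.000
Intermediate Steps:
r(M) = 6 + M (r(M) = M + 6 = 6 + M)
a(h) = 1/78
√((50 + 37)² + a(r(14))) = √((50 + 37)² + 1/78) = √(87² + 1/78) = √(7569 + 1/78) = √(590383/78) = √46049874/78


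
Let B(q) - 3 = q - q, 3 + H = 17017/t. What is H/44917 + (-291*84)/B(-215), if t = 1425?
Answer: -521526782558/64006725 ≈ -8148.0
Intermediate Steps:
H = 12742/1425 (H = -3 + 17017/1425 = 12742/1425 ≈ 8.9418)
B(q) = 3 (B(q) = 3 + (q - q) = 3 + 0 = 3)
H/44917 + (-291*84)/B(-215) = (12742/1425)/44917 - 291*84/3 = (12742/1425)*(1/44917) - 24444*⅓ = 12742/64006725 - 8148 = -521526782558/64006725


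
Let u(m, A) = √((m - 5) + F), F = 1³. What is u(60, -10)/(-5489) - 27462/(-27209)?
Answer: 1194/1183 - 2*√14/5489 ≈ 1.0079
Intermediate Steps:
F = 1
u(m, A) = √(-4 + m) (u(m, A) = √((m - 5) + 1) = √((-5 + m) + 1) = √(-4 + m))
u(60, -10)/(-5489) - 27462/(-27209) = √(-4 + 60)/(-5489) - 27462/(-27209) = √56*(-1/5489) - 27462*(-1/27209) = (2*√14)*(-1/5489) + 1194/1183 = -2*√14/5489 + 1194/1183 = 1194/1183 - 2*√14/5489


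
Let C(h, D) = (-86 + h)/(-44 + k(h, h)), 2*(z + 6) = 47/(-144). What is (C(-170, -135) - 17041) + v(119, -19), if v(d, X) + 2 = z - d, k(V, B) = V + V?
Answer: -4944239/288 ≈ -17168.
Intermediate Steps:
k(V, B) = 2*V
z = -1775/288 (z = -6 + (47/(-144))/2 = -6 + (47*(-1/144))/2 = -6 + (½)*(-47/144) = -6 - 47/288 = -1775/288 ≈ -6.1632)
C(h, D) = (-86 + h)/(-44 + 2*h)
v(d, X) = -2351/288 - d (v(d, X) = -2 + (-1775/288 - d) = -2351/288 - d)
(C(-170, -135) - 17041) + v(119, -19) = ((-86 - 170)/(2*(-22 - 170)) - 17041) + (-2351/288 - 1*119) = ((½)*(-256)/(-192) - 17041) + (-2351/288 - 119) = ((½)*(-1/192)*(-256) - 17041) - 36623/288 = (⅔ - 17041) - 36623/288 = -51121/3 - 36623/288 = -4944239/288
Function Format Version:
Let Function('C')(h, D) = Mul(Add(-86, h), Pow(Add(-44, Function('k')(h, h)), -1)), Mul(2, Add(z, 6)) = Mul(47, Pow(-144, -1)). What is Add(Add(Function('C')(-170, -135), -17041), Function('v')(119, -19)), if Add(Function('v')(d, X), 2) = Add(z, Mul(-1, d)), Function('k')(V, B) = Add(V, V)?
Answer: Rational(-4944239, 288) ≈ -17168.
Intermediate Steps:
Function('k')(V, B) = Mul(2, V)
z = Rational(-1775, 288) (z = Add(-6, Mul(Rational(1, 2), Mul(47, Pow(-144, -1)))) = Add(-6, Mul(Rational(1, 2), Mul(47, Rational(-1, 144)))) = Add(-6, Mul(Rational(1, 2), Rational(-47, 144))) = Add(-6, Rational(-47, 288)) = Rational(-1775, 288) ≈ -6.1632)
Function('C')(h, D) = Mul(Pow(Add(-44, Mul(2, h)), -1), Add(-86, h)) (Function('C')(h, D) = Mul(Add(-86, h), Pow(Add(-44, Mul(2, h)), -1)) = Mul(Pow(Add(-44, Mul(2, h)), -1), Add(-86, h)))
Function('v')(d, X) = Add(Rational(-2351, 288), Mul(-1, d)) (Function('v')(d, X) = Add(-2, Add(Rational(-1775, 288), Mul(-1, d))) = Add(Rational(-2351, 288), Mul(-1, d)))
Add(Add(Function('C')(-170, -135), -17041), Function('v')(119, -19)) = Add(Add(Mul(Rational(1, 2), Pow(Add(-22, -170), -1), Add(-86, -170)), -17041), Add(Rational(-2351, 288), Mul(-1, 119))) = Add(Add(Mul(Rational(1, 2), Pow(-192, -1), -256), -17041), Add(Rational(-2351, 288), -119)) = Add(Add(Mul(Rational(1, 2), Rational(-1, 192), -256), -17041), Rational(-36623, 288)) = Add(Add(Rational(2, 3), -17041), Rational(-36623, 288)) = Add(Rational(-51121, 3), Rational(-36623, 288)) = Rational(-4944239, 288)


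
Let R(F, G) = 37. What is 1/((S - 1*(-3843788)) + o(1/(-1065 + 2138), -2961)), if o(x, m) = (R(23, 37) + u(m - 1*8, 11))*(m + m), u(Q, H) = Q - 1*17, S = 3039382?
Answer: 1/24347148 ≈ 4.1073e-8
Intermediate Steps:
u(Q, H) = -17 + Q (u(Q, H) = Q - 17 = -17 + Q)
o(x, m) = 2*m*(12 + m) (o(x, m) = (37 + (-17 + (m - 1*8)))*(m + m) = (37 + (-17 + (m - 8)))*(2*m) = (37 + (-17 + (-8 + m)))*(2*m) = (37 + (-25 + m))*(2*m) = (12 + m)*(2*m) = 2*m*(12 + m))
1/((S - 1*(-3843788)) + o(1/(-1065 + 2138), -2961)) = 1/((3039382 - 1*(-3843788)) + 2*(-2961)*(12 - 2961)) = 1/((3039382 + 3843788) + 2*(-2961)*(-2949)) = 1/(6883170 + 17463978) = 1/24347148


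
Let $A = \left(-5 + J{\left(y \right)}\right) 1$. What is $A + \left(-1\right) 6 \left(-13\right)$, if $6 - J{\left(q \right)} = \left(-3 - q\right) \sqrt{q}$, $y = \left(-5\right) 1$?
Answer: $79 - 2 i \sqrt{5} \approx 79.0 - 4.4721 i$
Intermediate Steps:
$y = -5$
$J{\left(q \right)} = 6 - \sqrt{q} \left(-3 - q\right)$ ($J{\left(q \right)} = 6 - \left(-3 - q\right) \sqrt{q} = 6 - \sqrt{q} \left(-3 - q\right)$)
$A = 1 - 2 i \sqrt{5}$ ($A = \left(-5 + \left(6 + \left(-5\right)^{\frac{3}{2}} + 3 \sqrt{-5}\right)\right) 1 = \left(-5 + \left(6 - 5 i \sqrt{5} + 3 i \sqrt{5}\right)\right) 1 = \left(-5 + \left(6 - 2 i \sqrt{5}\right)\right) 1 = \left(1 - 2 i \sqrt{5}\right) 1 = 1 - 2 i \sqrt{5} \approx 1.0 - 4.4721 i$)
$A + \left(-1\right) 6 \left(-13\right) = \left(1 - 2 i \sqrt{5}\right) + \left(-1\right) 6 \left(-13\right) = \left(1 - 2 i \sqrt{5}\right) - -78 = \left(1 - 2 i \sqrt{5}\right) + 78 = 79 - 2 i \sqrt{5}$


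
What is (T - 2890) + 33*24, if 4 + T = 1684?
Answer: -418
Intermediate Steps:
T = 1680 (T = -4 + 1684 = 1680)
(T - 2890) + 33*24 = (1680 - 2890) + 33*24 = -1210 + 792 = -418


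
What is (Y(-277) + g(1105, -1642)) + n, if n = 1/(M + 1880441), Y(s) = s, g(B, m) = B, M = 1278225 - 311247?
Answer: 2357662933/2847419 ≈ 828.00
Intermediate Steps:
M = 966978
n = 1/2847419 (n = 1/(966978 + 1880441) = 1/2847419 ≈ 3.5120e-7)
(Y(-277) + g(1105, -1642)) + n = (-277 + 1105) + 1/2847419 = 828 + 1/2847419 = 2357662933/2847419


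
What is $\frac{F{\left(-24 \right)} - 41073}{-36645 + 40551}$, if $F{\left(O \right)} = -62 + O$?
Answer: $- \frac{41159}{3906} \approx -10.537$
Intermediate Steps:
$\frac{F{\left(-24 \right)} - 41073}{-36645 + 40551} = \frac{\left(-62 - 24\right) - 41073}{-36645 + 40551} = \frac{-86 - 41073}{3906} = \left(-41159\right) \frac{1}{3906} = - \frac{41159}{3906}$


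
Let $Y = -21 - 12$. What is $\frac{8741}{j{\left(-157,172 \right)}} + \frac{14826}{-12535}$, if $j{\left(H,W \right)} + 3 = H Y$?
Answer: $\frac{32799407}{64906230} \approx 0.50533$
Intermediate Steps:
$Y = -33$
$j{\left(H,W \right)} = -3 - 33 H$ ($j{\left(H,W \right)} = -3 + H \left(-33\right) = -3 - 33 H$)
$\frac{8741}{j{\left(-157,172 \right)}} + \frac{14826}{-12535} = \frac{8741}{-3 - -5181} + \frac{14826}{-12535} = \frac{8741}{-3 + 5181} + 14826 \left(- \frac{1}{12535}\right) = \frac{8741}{5178} - \frac{14826}{12535} = \frac{32799407}{64906230}$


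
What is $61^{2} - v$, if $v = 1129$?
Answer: $2592$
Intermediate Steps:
$61^{2} - v = 61^{2} - 1129 = 3721 - 1129 = 2592$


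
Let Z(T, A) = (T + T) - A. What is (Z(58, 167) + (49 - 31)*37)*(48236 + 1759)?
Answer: 30746925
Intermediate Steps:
Z(T, A) = -A + 2*T (Z(T, A) = 2*T - A = -A + 2*T)
(Z(58, 167) + (49 - 31)*37)*(48236 + 1759) = ((-1*167 + 2*58) + (49 - 31)*37)*(48236 + 1759) = ((-167 + 116) + 18*37)*49995 = (-51 + 666)*49995 = 615*49995 = 30746925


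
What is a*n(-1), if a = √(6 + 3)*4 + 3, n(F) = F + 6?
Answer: 75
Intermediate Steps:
n(F) = 6 + F
a = 15 (a = √9*4 + 3 = 3*4 + 3 = 12 + 3 = 15)
a*n(-1) = 15*(6 - 1) = 15*5 = 75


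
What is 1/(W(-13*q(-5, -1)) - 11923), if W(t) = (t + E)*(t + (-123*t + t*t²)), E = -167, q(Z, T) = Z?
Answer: -1/27214813 ≈ -3.6745e-8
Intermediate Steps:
W(t) = (-167 + t)*(t³ - 122*t) (W(t) = (t - 167)*(t + (-123*t + t*t²)) = (-167 + t)*(t + (-123*t + t³)) = (-167 + t)*(t + (t³ - 123*t)) = (-167 + t)*(t³ - 122*t))
1/(W(-13*q(-5, -1)) - 11923) = 1/((-13*(-5))*(20374 + (-13*(-5))³ - 167*(-13*(-5))² - (-1586)*(-5)) - 11923) = 1/(65*(20374 + 65³ - 167*65² - 122*65) - 11923) = 1/(65*(20374 + 274625 - 167*4225 - 7930) - 11923) = 1/(65*(20374 + 274625 - 705575 - 7930) - 11923) = 1/(65*(-418506) - 11923) = 1/(-27202890 - 11923) = 1/(-27214813) = -1/27214813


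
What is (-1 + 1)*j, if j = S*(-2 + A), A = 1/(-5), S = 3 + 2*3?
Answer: 0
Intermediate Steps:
S = 9 (S = 3 + 6 = 9)
A = -⅕ ≈ -0.20000
j = -99/5 (j = 9*(-2 - ⅕) = 9*(-11/5) = -99/5 ≈ -19.800)
(-1 + 1)*j = (-1 + 1)*(-99/5) = 0*(-99/5) = 0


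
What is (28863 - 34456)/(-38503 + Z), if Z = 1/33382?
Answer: 186705526/1285307145 ≈ 0.14526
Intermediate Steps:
Z = 1/33382 ≈ 2.9956e-5
(28863 - 34456)/(-38503 + Z) = (28863 - 34456)/(-38503 + 1/33382) = -5593/(-1285307145/33382) = -5593*(-33382/1285307145) = 186705526/1285307145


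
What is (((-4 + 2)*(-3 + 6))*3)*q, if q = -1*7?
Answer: 126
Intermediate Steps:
q = -7
(((-4 + 2)*(-3 + 6))*3)*q = (((-4 + 2)*(-3 + 6))*3)*(-7) = (-2*3*3)*(-7) = -6*3*(-7) = -18*(-7) = 126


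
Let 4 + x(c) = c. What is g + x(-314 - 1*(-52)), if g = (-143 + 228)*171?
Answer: 14269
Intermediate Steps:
x(c) = -4 + c
g = 14535 (g = 85*171 = 14535)
g + x(-314 - 1*(-52)) = 14535 + (-4 + (-314 - 1*(-52))) = 14535 + (-4 + (-314 + 52)) = 14535 + (-4 - 262) = 14535 - 266 = 14269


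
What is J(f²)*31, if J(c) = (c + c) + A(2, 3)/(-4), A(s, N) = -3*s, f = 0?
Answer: 93/2 ≈ 46.500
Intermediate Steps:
J(c) = 3/2 + 2*c (J(c) = (c + c) - 3*2/(-4) = 2*c - 6*(-¼) = 2*c + 3/2 = 3/2 + 2*c)
J(f²)*31 = (3/2 + 2*0²)*31 = (3/2 + 2*0)*31 = (3/2 + 0)*31 = (3/2)*31 = 93/2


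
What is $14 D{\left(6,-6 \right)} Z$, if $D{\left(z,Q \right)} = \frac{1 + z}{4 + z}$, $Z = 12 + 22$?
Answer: $\frac{1666}{5} \approx 333.2$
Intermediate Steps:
$Z = 34$
$D{\left(z,Q \right)} = \frac{1 + z}{4 + z}$
$14 D{\left(6,-6 \right)} Z = 14 \frac{1 + 6}{4 + 6} \cdot 34 = 14 \cdot \frac{1}{10} \cdot 7 \cdot 34 = 14 \cdot \frac{7}{10} \cdot 34 = \frac{49}{5} \cdot 34 = \frac{1666}{5}$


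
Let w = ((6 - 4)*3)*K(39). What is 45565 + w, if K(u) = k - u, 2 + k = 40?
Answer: 45559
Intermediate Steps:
k = 38 (k = -2 + 40 = 38)
K(u) = 38 - u
w = -6 (w = ((6 - 4)*3)*(38 - 1*39) = (2*3)*(38 - 39) = 6*(-1) = -6)
45565 + w = 45565 - 6 = 45559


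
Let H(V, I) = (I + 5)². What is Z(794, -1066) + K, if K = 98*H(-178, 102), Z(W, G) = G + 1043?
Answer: 1121979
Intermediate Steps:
H(V, I) = (5 + I)²
Z(W, G) = 1043 + G
K = 1122002 (K = 98*(5 + 102)² = 98*107² = 98*11449 = 1122002)
Z(794, -1066) + K = (1043 - 1066) + 1122002 = -23 + 1122002 = 1121979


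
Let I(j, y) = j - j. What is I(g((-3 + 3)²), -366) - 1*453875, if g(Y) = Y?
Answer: -453875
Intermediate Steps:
I(j, y) = 0
I(g((-3 + 3)²), -366) - 1*453875 = 0 - 1*453875 = 0 - 453875 = -453875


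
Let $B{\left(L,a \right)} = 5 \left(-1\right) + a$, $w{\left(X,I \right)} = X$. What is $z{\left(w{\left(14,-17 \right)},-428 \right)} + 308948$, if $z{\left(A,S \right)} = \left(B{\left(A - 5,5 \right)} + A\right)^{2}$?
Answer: $309144$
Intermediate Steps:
$B{\left(L,a \right)} = -5 + a$
$z{\left(A,S \right)} = A^{2}$ ($z{\left(A,S \right)} = \left(\left(-5 + 5\right) + A\right)^{2} = \left(0 + A\right)^{2} = A^{2}$)
$z{\left(w{\left(14,-17 \right)},-428 \right)} + 308948 = 14^{2} + 308948 = 196 + 308948 = 309144$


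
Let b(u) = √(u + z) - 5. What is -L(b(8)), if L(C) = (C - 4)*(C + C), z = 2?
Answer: -110 + 28*√10 ≈ -21.456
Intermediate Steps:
b(u) = -5 + √(2 + u) (b(u) = √(u + 2) - 5 = √(2 + u) - 5 = -5 + √(2 + u))
L(C) = 2*C*(-4 + C) (L(C) = (-4 + C)*(2*C) = 2*C*(-4 + C))
-L(b(8)) = -2*(-5 + √(2 + 8))*(-4 + (-5 + √(2 + 8))) = -2*(-5 + √10)*(-4 + (-5 + √10)) = -2*(-5 + √10)*(-9 + √10) = -2*(-9 + √10)*(-5 + √10)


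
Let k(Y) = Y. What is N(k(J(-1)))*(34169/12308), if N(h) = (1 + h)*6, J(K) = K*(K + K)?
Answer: 307521/6154 ≈ 49.971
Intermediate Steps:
J(K) = 2*K**2 (J(K) = K*(2*K) = 2*K**2)
N(h) = 6 + 6*h
N(k(J(-1)))*(34169/12308) = (6 + 6*(2*(-1)**2))*(34169/12308) = (6 + 6*(2*1))*(34169*(1/12308)) = (6 + 6*2)*(34169/12308) = (6 + 12)*(34169/12308) = 18*(34169/12308) = 307521/6154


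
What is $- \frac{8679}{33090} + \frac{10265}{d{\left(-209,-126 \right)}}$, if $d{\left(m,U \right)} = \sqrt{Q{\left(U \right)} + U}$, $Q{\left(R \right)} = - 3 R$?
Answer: $- \frac{2893}{11030} + \frac{10265 \sqrt{7}}{42} \approx 646.37$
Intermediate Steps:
$d{\left(m,U \right)} = \sqrt{2} \sqrt{- U}$ ($d{\left(m,U \right)} = \sqrt{- 3 U + U} = \sqrt{- 2 U} = \sqrt{2} \sqrt{- U}$)
$- \frac{8679}{33090} + \frac{10265}{d{\left(-209,-126 \right)}} = - \frac{8679}{33090} + \frac{10265}{\sqrt{2} \sqrt{\left(-1\right) \left(-126\right)}} = \left(-8679\right) \frac{1}{33090} + \frac{10265}{\sqrt{2} \sqrt{126}} = - \frac{2893}{11030} + \frac{10265}{\sqrt{2} \cdot 3 \sqrt{14}} = - \frac{2893}{11030} + \frac{10265}{6 \sqrt{7}} = - \frac{2893}{11030} + 10265 \frac{\sqrt{7}}{42} = - \frac{2893}{11030} + \frac{10265 \sqrt{7}}{42}$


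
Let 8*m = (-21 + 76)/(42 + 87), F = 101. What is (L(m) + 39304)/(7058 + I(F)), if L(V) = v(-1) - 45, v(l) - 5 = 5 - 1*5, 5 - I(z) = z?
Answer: 19632/3481 ≈ 5.6398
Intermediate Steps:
m = 55/1032 (m = ((-21 + 76)/(42 + 87))/8 = (55/129)/8 = (55*(1/129))/8 = (1/8)*(55/129) = 55/1032 ≈ 0.053295)
I(z) = 5 - z
v(l) = 5 (v(l) = 5 + (5 - 1*5) = 5 + (5 - 5) = 5 + 0 = 5)
L(V) = -40 (L(V) = 5 - 45 = -40)
(L(m) + 39304)/(7058 + I(F)) = (-40 + 39304)/(7058 + (5 - 1*101)) = 39264/(7058 + (5 - 101)) = 39264/(7058 - 96) = 39264/6962 = 39264*(1/6962) = 19632/3481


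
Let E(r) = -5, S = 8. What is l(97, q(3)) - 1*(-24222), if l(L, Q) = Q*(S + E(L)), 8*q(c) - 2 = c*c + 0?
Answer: 193809/8 ≈ 24226.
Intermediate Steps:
q(c) = ¼ + c²/8 (q(c) = ¼ + (c*c + 0)/8 = ¼ + (c² + 0)/8 = ¼ + c²/8)
l(L, Q) = 3*Q (l(L, Q) = Q*(8 - 5) = Q*3 = 3*Q)
l(97, q(3)) - 1*(-24222) = 3*(¼ + (⅛)*3²) - 1*(-24222) = 3*(¼ + (⅛)*9) + 24222 = 3*(¼ + 9/8) + 24222 = 3*(11/8) + 24222 = 33/8 + 24222 = 193809/8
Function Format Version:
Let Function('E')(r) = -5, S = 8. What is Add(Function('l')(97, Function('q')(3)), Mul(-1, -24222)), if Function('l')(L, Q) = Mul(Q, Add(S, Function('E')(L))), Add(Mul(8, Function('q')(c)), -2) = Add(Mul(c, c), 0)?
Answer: Rational(193809, 8) ≈ 24226.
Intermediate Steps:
Function('q')(c) = Add(Rational(1, 4), Mul(Rational(1, 8), Pow(c, 2))) (Function('q')(c) = Add(Rational(1, 4), Mul(Rational(1, 8), Add(Mul(c, c), 0))) = Add(Rational(1, 4), Mul(Rational(1, 8), Add(Pow(c, 2), 0))) = Add(Rational(1, 4), Mul(Rational(1, 8), Pow(c, 2))))
Function('l')(L, Q) = Mul(3, Q) (Function('l')(L, Q) = Mul(Q, Add(8, -5)) = Mul(Q, 3) = Mul(3, Q))
Add(Function('l')(97, Function('q')(3)), Mul(-1, -24222)) = Add(Mul(3, Add(Rational(1, 4), Mul(Rational(1, 8), Pow(3, 2)))), Mul(-1, -24222)) = Add(Mul(3, Add(Rational(1, 4), Mul(Rational(1, 8), 9))), 24222) = Add(Mul(3, Add(Rational(1, 4), Rational(9, 8))), 24222) = Add(Mul(3, Rational(11, 8)), 24222) = Add(Rational(33, 8), 24222) = Rational(193809, 8)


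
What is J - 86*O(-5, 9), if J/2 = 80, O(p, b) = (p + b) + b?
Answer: -958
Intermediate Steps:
O(p, b) = p + 2*b (O(p, b) = (b + p) + b = p + 2*b)
J = 160 (J = 2*80 = 160)
J - 86*O(-5, 9) = 160 - 86*(-5 + 2*9) = 160 - 86*(-5 + 18) = 160 - 86*13 = 160 - 1118 = -958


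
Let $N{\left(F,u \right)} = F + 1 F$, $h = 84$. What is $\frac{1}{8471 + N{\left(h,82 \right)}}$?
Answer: $\frac{1}{8639} \approx 0.00011575$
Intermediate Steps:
$N{\left(F,u \right)} = 2 F$ ($N{\left(F,u \right)} = F + F = 2 F$)
$\frac{1}{8471 + N{\left(h,82 \right)}} = \frac{1}{8471 + 2 \cdot 84} = \frac{1}{8471 + 168} = \frac{1}{8639}$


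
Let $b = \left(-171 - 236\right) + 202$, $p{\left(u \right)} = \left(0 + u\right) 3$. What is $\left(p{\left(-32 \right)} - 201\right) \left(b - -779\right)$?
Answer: $-170478$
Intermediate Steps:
$p{\left(u \right)} = 3 u$ ($p{\left(u \right)} = u 3 = 3 u$)
$b = -205$ ($b = -407 + 202 = -205$)
$\left(p{\left(-32 \right)} - 201\right) \left(b - -779\right) = \left(3 \left(-32\right) - 201\right) \left(-205 - -779\right) = \left(-96 - 201\right) \left(-205 + 779\right) = \left(-297\right) 574 = -170478$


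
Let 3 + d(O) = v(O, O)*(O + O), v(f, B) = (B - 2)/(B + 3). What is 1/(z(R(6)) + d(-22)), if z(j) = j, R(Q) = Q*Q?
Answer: -19/429 ≈ -0.044289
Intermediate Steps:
R(Q) = Q²
v(f, B) = (-2 + B)/(3 + B)
d(O) = -3 + 2*O*(-2 + O)/(3 + O) (d(O) = -3 + ((-2 + O)/(3 + O))*(O + O) = -3 + ((-2 + O)/(3 + O))*(2*O) = -3 + 2*O*(-2 + O)/(3 + O))
1/(z(R(6)) + d(-22)) = 1/(6² + (-9 - 7*(-22) + 2*(-22)²)/(3 - 22)) = 1/(36 + (-9 + 154 + 2*484)/(-19)) = 1/(36 - (-9 + 154 + 968)/19) = 1/(36 - 1/19*1113) = 1/(36 - 1113/19) = 1/(-429/19) = -19/429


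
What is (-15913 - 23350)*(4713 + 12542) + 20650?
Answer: -677462415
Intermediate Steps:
(-15913 - 23350)*(4713 + 12542) + 20650 = -39263*17255 + 20650 = -677483065 + 20650 = -677462415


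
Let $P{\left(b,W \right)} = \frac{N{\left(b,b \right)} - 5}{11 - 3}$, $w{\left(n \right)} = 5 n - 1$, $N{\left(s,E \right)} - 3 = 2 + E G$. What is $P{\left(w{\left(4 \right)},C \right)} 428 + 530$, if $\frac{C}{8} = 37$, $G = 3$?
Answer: $\frac{7159}{2} \approx 3579.5$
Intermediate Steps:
$C = 296$ ($C = 8 \cdot 37 = 296$)
$N{\left(s,E \right)} = 5 + 3 E$ ($N{\left(s,E \right)} = 3 + \left(2 + E 3\right) = 3 + \left(2 + 3 E\right) = 5 + 3 E$)
$w{\left(n \right)} = -1 + 5 n$
$P{\left(b,W \right)} = \frac{3 b}{8}$ ($P{\left(b,W \right)} = \frac{\left(5 + 3 b\right) - 5}{11 - 3} = \frac{3 b}{8}$)
$P{\left(w{\left(4 \right)},C \right)} 428 + 530 = \frac{3 \left(-1 + 5 \cdot 4\right)}{8} \cdot 428 + 530 = \frac{3 \left(-1 + 20\right)}{8} \cdot 428 + 530 = \frac{3}{8} \cdot 19 \cdot 428 + 530 = \frac{57}{8} \cdot 428 + 530 = \frac{6099}{2} + 530 = \frac{7159}{2}$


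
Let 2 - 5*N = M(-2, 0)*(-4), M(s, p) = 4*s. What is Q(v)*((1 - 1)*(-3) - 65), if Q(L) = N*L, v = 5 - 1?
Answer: 1560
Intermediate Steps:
v = 4
N = -6 (N = ⅖ - 4*(-2)*(-4)/5 = ⅖ - (-8)*(-4)/5 = ⅖ - ⅕*32 = ⅖ - 32/5 = -6)
Q(L) = -6*L
Q(v)*((1 - 1)*(-3) - 65) = (-6*4)*((1 - 1)*(-3) - 65) = -24*(0*(-3) - 65) = -24*(0 - 65) = -24*(-65) = 1560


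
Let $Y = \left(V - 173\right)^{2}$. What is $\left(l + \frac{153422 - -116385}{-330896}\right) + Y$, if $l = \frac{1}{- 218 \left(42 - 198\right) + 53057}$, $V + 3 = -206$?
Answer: $\frac{4203968185646201}{28809460240} \approx 1.4592 \cdot 10^{5}$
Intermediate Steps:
$V = -209$ ($V = -3 - 206 = -209$)
$Y = 145924$ ($Y = \left(-209 - 173\right)^{2} = \left(-382\right)^{2} = 145924$)
$l = \frac{1}{87065}$ ($l = \frac{1}{\left(-218\right) \left(-156\right) + 53057} = \frac{1}{34008 + 53057} = \frac{1}{87065} \approx 1.1486 \cdot 10^{-5}$)
$\left(l + \frac{153422 - -116385}{-330896}\right) + Y = \left(\frac{1}{87065} + \frac{153422 - -116385}{-330896}\right) + 145924 = \left(\frac{1}{87065} + \left(153422 + 116385\right) \left(- \frac{1}{330896}\right)\right) + 145924 = \left(\frac{1}{87065} + 269807 \left(- \frac{1}{330896}\right)\right) + 145924 = \left(\frac{1}{87065} - \frac{269807}{330896}\right) + 145924 = - \frac{23490415559}{28809460240} + 145924 = \frac{4203968185646201}{28809460240}$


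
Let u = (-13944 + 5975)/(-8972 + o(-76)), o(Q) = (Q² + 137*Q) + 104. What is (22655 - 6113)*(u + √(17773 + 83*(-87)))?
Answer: 65911599/6752 + 33084*√2638 ≈ 1.7090e+6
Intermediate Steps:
o(Q) = 104 + Q² + 137*Q
u = 7969/13504 (u = (-13944 + 5975)/(-8972 + (104 + (-76)² + 137*(-76))) = -7969/(-8972 + (104 + 5776 - 10412)) = -7969/(-8972 - 4532) = -7969/(-13504) = -7969*(-1/13504) = 7969/13504 ≈ 0.59012)
(22655 - 6113)*(u + √(17773 + 83*(-87))) = (22655 - 6113)*(7969/13504 + √(17773 + 83*(-87))) = 16542*(7969/13504 + √(17773 - 7221)) = 16542*(7969/13504 + √10552) = 16542*(7969/13504 + 2*√2638) = 65911599/6752 + 33084*√2638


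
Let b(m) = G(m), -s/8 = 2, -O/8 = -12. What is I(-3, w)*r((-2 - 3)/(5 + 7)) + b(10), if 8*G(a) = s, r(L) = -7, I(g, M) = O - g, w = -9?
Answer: -695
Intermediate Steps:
O = 96 (O = -8*(-12) = 96)
I(g, M) = 96 - g
s = -16 (s = -8*2 = -16)
G(a) = -2 (G(a) = (⅛)*(-16) = -2)
b(m) = -2
I(-3, w)*r((-2 - 3)/(5 + 7)) + b(10) = (96 - 1*(-3))*(-7) - 2 = (96 + 3)*(-7) - 2 = 99*(-7) - 2 = -693 - 2 = -695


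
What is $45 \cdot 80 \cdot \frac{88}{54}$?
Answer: $\frac{17600}{3} \approx 5866.7$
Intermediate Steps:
$45 \cdot 80 \cdot \frac{88}{54} = 3600 \cdot 88 \cdot \frac{1}{54} = 3600 \cdot \frac{44}{27} = \frac{17600}{3}$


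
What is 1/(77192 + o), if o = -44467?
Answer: 1/32725 ≈ 3.0558e-5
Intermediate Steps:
1/(77192 + o) = 1/(77192 - 44467) = 1/32725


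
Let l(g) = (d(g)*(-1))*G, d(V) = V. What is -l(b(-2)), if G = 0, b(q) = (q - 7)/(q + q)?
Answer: 0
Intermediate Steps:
b(q) = (-7 + q)/(2*q) (b(q) = (-7 + q)/((2*q)) = (-7 + q)*(1/(2*q)) = (-7 + q)/(2*q))
l(g) = 0 (l(g) = (g*(-1))*0 = -g*0 = 0)
-l(b(-2)) = -1*0 = 0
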